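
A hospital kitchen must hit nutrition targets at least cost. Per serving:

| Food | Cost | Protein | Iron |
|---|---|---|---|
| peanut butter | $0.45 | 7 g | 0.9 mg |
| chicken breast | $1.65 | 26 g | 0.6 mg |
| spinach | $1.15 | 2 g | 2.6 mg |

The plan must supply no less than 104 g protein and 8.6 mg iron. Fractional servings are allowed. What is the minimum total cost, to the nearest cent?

For a min-cost LP with two ≥-constraints, a basic feasible solution has at most two positive variables.
peanut butter only: max(104/7, 8.6/0.9) = 14.86 servings → $6.69.
chicken breast only: max(104/26, 8.6/0.6) = 14.33 servings → $23.65.
spinach only: max(104/2, 8.6/2.6) = 52 servings → $59.80.
peanut butter + chicken breast with both tight: 8.396 servings and 1.74 servings → $6.65.
peanut butter + spinach: the both-tight solution has a negative serving — not a feasible corner.
chicken breast + spinach with both tight: 3.813 servings and 2.428 servings → $9.08.
The minimum over all feasible corners is $6.65.

$6.65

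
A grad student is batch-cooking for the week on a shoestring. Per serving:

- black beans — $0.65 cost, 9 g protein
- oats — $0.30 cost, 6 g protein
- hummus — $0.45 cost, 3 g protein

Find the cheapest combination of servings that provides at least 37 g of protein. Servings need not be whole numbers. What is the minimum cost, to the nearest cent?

Cost per g of protein: oats $0.0500, black beans $0.0722, hummus $0.1500.
With no serving limits, use only oats: 37 g / 6 g = 6.167 servings × $0.30 = $1.85.

$1.85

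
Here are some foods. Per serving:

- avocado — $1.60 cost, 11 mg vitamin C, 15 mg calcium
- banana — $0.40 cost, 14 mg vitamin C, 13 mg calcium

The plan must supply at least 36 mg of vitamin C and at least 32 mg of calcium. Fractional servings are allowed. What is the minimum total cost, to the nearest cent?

$1.03

A basic optimal solution has at most two foods positive. Try each food alone and each pair with both targets met exactly.
avocado only: max(36/11, 32/15) = 3.273 servings → $5.24.
banana only: max(36/14, 32/13) = 2.571 servings → $1.03.
avocado + banana with both targets exact would need a negative amount; discard.
So the least-cost plan costs $1.03.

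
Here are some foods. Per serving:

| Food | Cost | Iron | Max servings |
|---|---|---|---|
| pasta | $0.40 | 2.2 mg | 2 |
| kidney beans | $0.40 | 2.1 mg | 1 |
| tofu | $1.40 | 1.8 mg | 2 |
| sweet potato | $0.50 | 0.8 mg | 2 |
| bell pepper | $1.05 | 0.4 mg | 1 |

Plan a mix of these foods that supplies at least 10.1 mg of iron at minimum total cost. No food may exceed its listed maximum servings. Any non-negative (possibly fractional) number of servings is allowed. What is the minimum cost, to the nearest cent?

$3.76

Cost per mg of iron: pasta $0.1818, kidney beans $0.1905, sweet potato $0.6250, tofu $0.7778, bell pepper $2.6250.
Take 2 servings of pasta: +4.4 mg iron for $0.80 (total $0.80, still need 5.7 mg).
Take 1 serving of kidney beans: +2.1 mg iron for $0.40 (total $1.20, still need 3.6 mg).
Take 2 servings of sweet potato: +1.6 mg iron for $1.00 (total $2.20, still need 2.0 mg).
Take 1.111 servings of tofu: +2.0 mg iron for $1.56 (total $3.76, still need 0.0 mg).
Filling from the cheapest source first is optimal under one linear minimum: $3.76.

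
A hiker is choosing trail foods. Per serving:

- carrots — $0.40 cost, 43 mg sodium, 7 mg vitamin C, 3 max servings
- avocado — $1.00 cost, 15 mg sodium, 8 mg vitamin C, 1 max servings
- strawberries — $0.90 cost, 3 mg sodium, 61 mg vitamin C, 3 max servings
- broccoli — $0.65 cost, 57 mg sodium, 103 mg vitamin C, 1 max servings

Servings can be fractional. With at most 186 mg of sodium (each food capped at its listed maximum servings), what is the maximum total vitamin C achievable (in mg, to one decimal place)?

311.1 mg

Vitamin C per mg sodium: strawberries 20.33, broccoli 1.807, avocado 0.5333, carrots 0.1628.
Take 3 servings of strawberries: uses 9 mg sodium, +183.0 mg vitamin C (running total 183.0 mg).
Take 1 serving of broccoli: uses 57 mg sodium, +103.0 mg vitamin C (running total 286.0 mg).
Take 1 serving of avocado: uses 15 mg sodium, +8.0 mg vitamin C (running total 294.0 mg).
Take 2.442 servings of carrots: uses 105 mg sodium, +17.1 mg vitamin C (running total 311.1 mg).
Filling greedily by vitamin C-per-mg sodium is optimal for one linear limit, giving 311.1 mg.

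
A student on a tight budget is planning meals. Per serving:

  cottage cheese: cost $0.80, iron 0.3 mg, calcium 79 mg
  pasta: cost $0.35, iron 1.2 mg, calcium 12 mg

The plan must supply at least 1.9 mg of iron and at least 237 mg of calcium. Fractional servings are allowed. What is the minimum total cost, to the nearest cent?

$2.60

The cheapest plan sits at a corner of the feasible region — with two constraints it uses at most two foods.
cottage cheese only: max(1.9/0.3, 237/79) = 6.333 servings → $5.07.
pasta only: max(1.9/1.2, 237/12) = 19.75 servings → $6.91.
cottage cheese + pasta with both tight: 2.868 servings and 0.8662 servings → $2.60.
Cheapest feasible corner: $2.60.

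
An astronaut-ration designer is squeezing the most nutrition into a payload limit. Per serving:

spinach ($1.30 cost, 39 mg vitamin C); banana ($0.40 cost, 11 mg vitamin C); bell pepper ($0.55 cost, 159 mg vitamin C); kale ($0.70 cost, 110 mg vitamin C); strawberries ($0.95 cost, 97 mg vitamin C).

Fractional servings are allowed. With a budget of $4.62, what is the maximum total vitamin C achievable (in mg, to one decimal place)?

1335.6 mg

Vitamin C per dollar: bell pepper 289.1, kale 157.1, strawberries 102.1, spinach 30, banana 27.5.
With no serving limits, spend the whole cost allowance on bell pepper: $4.62 / $0.55 × 159 mg = 1335.6 mg.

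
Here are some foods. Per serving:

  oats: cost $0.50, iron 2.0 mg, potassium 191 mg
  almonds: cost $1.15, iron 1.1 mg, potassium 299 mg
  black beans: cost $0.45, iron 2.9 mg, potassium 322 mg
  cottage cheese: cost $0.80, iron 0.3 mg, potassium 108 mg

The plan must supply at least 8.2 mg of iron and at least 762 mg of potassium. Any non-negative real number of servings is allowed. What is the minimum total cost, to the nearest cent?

$1.27

Check every corner: each single food scaled to meet both minima, and each pair solved so both constraints bind.
oats only: max(8.2/2.0, 762/191) = 4.1 servings → $2.05.
almonds only: max(8.2/1.1, 762/299) = 7.455 servings → $8.57.
black beans only: max(8.2/2.9, 762/322) = 2.828 servings → $1.27.
cottage cheese only: max(8.2/0.3, 762/108) = 27.33 servings → $21.87.
oats + almonds: the both-tight solution has a negative serving — not a feasible corner.
oats + black beans: the both-tight solution has a negative serving — not a feasible corner.
oats + cottage cheese with both targets exact would need a negative amount; discard.
almonds + black beans: intersection lies outside the first quadrant.
almonds + cottage cheese: intersection lies outside the first quadrant.
black beans + cottage cheese: intersection lies outside the first quadrant.
Cheapest feasible corner: $1.27.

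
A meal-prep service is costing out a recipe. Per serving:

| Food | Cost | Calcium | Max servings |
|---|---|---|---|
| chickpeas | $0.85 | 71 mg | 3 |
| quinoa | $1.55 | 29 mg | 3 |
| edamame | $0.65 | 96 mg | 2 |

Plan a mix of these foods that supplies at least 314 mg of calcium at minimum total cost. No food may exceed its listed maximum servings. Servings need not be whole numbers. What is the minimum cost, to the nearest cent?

Cost per mg of calcium: edamame $0.0068, chickpeas $0.0120, quinoa $0.0534.
Take 2 servings of edamame: +192.0 mg calcium for $1.30 (total $1.30, still need 122.0 mg).
Take 1.718 servings of chickpeas: +122.0 mg calcium for $1.46 (total $2.76, still need 0.0 mg).
Filling from the cheapest source first is optimal under one linear minimum: $2.76.

$2.76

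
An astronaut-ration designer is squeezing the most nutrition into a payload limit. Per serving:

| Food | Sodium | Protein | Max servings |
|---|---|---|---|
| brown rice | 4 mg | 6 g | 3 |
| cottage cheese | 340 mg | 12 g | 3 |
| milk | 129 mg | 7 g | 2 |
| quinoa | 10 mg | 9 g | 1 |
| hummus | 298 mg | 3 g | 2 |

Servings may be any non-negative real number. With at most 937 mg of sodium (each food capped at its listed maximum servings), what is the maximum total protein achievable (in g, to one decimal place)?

Protein per mg sodium: brown rice 1.5, quinoa 0.9, milk 0.05426, cottage cheese 0.03529, hummus 0.01007.
Take 3 servings of brown rice: uses 12 mg sodium, +18.0 g protein (running total 18.0 g).
Take 1 serving of quinoa: uses 10 mg sodium, +9.0 g protein (running total 27.0 g).
Take 2 servings of milk: uses 258 mg sodium, +14.0 g protein (running total 41.0 g).
Take 1.932 servings of cottage cheese: uses 657 mg sodium, +23.2 g protein (running total 64.2 g).
Greedy by best ratio exhausts the sodium allowance optimally: 64.2 g.

64.2 g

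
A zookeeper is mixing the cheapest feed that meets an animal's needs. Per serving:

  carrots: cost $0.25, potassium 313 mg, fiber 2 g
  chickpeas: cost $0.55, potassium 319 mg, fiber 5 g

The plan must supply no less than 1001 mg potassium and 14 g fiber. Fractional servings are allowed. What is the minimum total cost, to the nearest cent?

With two linear requirements the optimum uses one or two foods; enumerate the corners.
carrots only: max(1001/313, 14/2) = 7 servings → $1.75.
chickpeas only: max(1001/319, 14/5) = 3.138 servings → $1.73.
carrots + chickpeas with both tight: 0.5814 servings and 2.567 servings → $1.56.
So the least-cost plan costs $1.56.

$1.56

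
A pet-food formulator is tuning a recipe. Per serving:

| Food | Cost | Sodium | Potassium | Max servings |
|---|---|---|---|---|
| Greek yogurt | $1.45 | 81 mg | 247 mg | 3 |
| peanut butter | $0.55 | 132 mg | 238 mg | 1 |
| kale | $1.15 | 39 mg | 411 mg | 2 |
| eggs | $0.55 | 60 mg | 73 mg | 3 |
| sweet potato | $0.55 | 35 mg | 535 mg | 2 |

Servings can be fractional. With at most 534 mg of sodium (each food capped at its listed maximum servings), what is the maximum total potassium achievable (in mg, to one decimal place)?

Potassium per mg sodium: sweet potato 15.29, kale 10.54, Greek yogurt 3.049, peanut butter 1.803, eggs 1.217.
Take 2 servings of sweet potato: uses 70 mg sodium, +1070.0 mg potassium (running total 1070.0 mg).
Take 2 servings of kale: uses 78 mg sodium, +822.0 mg potassium (running total 1892.0 mg).
Take 3 servings of Greek yogurt: uses 243 mg sodium, +741.0 mg potassium (running total 2633.0 mg).
Take 1 serving of peanut butter: uses 132 mg sodium, +238.0 mg potassium (running total 2871.0 mg).
Take 0.1833 servings of eggs: uses 11 mg sodium, +13.4 mg potassium (running total 2884.4 mg).
Greedy by best ratio exhausts the sodium allowance optimally: 2884.4 mg.

2884.4 mg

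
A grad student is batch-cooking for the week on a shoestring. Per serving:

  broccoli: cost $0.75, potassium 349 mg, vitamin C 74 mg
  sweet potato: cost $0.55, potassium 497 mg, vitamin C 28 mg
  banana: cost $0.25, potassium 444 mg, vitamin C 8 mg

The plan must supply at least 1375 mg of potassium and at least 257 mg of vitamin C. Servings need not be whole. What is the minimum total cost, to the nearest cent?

This is a tiny linear program; its minimum lies at a vertex of the feasible set. List the vertices and price them.
broccoli only: max(1375/349, 257/74) = 3.94 servings → $2.95.
sweet potato only: max(1375/497, 257/28) = 9.179 servings → $5.05.
banana only: max(1375/444, 257/8) = 32.12 servings → $8.03.
broccoli + sweet potato with both tight: 3.304 servings and 0.4465 servings → $2.72.
broccoli + banana with both tight: 3.43 servings and 0.401 servings → $2.67.
sweet potato + banana: the both-tight solution has a negative serving — not a feasible corner.
So the least-cost plan costs $2.67.

$2.67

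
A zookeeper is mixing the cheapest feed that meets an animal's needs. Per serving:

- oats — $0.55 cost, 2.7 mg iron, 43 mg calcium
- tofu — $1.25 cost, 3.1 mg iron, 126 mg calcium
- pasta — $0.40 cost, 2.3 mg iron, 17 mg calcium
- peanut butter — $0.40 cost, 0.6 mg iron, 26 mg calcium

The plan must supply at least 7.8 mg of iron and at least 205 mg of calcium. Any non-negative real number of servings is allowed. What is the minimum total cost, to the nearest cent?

For a min-cost LP with two ≥-constraints, a basic feasible solution has at most two positive variables.
oats only: max(7.8/2.7, 205/43) = 4.767 servings → $2.62.
tofu only: max(7.8/3.1, 205/126) = 2.516 servings → $3.15.
pasta only: max(7.8/2.3, 205/17) = 12.06 servings → $4.82.
peanut butter only: max(7.8/0.6, 205/26) = 13 servings → $5.20.
oats + tofu with both tight: 1.679 servings and 1.054 servings → $2.24.
oats + pasta: intersection lies outside the first quadrant.
oats + peanut butter with both tight: 1.797 servings and 4.912 servings → $2.95.
tofu + pasta with both tight: 1.429 servings and 1.465 servings → $2.37.
tofu + peanut butter: intersection lies outside the first quadrant.
pasta + peanut butter with both tight: 1.609 servings and 6.833 servings → $3.38.
The minimum over all feasible corners is $2.24.

$2.24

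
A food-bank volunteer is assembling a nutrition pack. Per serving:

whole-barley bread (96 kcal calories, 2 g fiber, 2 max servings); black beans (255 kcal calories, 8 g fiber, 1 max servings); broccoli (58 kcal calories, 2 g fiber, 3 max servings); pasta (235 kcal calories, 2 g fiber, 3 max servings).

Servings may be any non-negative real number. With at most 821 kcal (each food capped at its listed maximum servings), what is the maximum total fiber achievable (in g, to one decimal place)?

Fiber per kcal: broccoli 0.03448, black beans 0.03137, whole-barley bread 0.02083, pasta 0.008511.
Take 3 servings of broccoli: uses 174 kcal, +6.0 g fiber (running total 6.0 g).
Take 1 serving of black beans: uses 255 kcal, +8.0 g fiber (running total 14.0 g).
Take 2 servings of whole-barley bread: uses 192 kcal, +4.0 g fiber (running total 18.0 g).
Take 0.8511 servings of pasta: uses 200 kcal, +1.7 g fiber (running total 19.7 g).
Greedy by best ratio exhausts the calories allowance optimally: 19.7 g.

19.7 g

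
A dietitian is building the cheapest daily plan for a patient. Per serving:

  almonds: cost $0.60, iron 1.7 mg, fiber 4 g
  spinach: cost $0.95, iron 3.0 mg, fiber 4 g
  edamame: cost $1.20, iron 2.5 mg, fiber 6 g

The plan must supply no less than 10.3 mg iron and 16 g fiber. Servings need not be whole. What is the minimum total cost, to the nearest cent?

$3.34

A basic optimal solution has at most two foods positive. Try each food alone and each pair with both targets met exactly.
almonds only: max(10.3/1.7, 16/4) = 6.059 servings → $3.64.
spinach only: max(10.3/3.0, 16/4) = 4 servings → $3.80.
edamame only: max(10.3/2.5, 16/6) = 4.12 servings → $4.94.
almonds + spinach with both tight: 1.308 servings and 2.692 servings → $3.34.
almonds + edamame: intersection lies outside the first quadrant.
spinach + edamame with both tight: 2.725 servings and 0.85 servings → $3.61.
So the least-cost plan costs $3.34.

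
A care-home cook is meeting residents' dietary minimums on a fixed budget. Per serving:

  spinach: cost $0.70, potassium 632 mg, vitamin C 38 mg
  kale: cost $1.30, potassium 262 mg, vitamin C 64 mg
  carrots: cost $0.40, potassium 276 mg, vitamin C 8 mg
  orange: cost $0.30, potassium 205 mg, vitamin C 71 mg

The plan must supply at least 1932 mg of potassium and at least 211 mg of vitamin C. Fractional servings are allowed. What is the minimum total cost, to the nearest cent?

$2.26

Two binding constraints pin down two serving amounts, so the optimal mix uses at most two foods. The candidates are each food alone (scaled to the tighter of potassium/vitamin C) and each pair with both constraints tight.
spinach only: max(1932/632, 211/38) = 5.553 servings → $3.89.
kale only: max(1932/262, 211/64) = 7.374 servings → $9.59.
carrots only: max(1932/276, 211/8) = 26.38 servings → $10.55.
orange only: max(1932/205, 211/71) = 9.424 servings → $2.83.
spinach + kale with both tight: 2.242 servings and 1.966 servings → $4.12.
spinach + carrots: the both-tight solution has a negative serving — not a feasible corner.
spinach + orange with both tight: 2.533 servings and 1.616 servings → $2.26.
kale + carrots with both tight: 2.748 servings and 4.391 servings → $5.33.
kale + orange: intersection lies outside the first quadrant.
carrots + orange with both tight: 5.23 servings and 2.382 servings → $2.81.
So the least-cost plan costs $2.26.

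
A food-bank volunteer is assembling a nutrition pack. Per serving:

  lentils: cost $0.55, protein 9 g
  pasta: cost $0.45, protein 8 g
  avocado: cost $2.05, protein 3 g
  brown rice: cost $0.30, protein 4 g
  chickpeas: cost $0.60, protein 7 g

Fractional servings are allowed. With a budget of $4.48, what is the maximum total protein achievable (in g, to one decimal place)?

79.6 g

Protein per dollar: pasta 17.78, lentils 16.36, brown rice 13.33, chickpeas 11.67, avocado 1.463.
With no serving limits, spend the whole cost allowance on pasta: $4.48 / $0.45 × 8 g = 79.6 g.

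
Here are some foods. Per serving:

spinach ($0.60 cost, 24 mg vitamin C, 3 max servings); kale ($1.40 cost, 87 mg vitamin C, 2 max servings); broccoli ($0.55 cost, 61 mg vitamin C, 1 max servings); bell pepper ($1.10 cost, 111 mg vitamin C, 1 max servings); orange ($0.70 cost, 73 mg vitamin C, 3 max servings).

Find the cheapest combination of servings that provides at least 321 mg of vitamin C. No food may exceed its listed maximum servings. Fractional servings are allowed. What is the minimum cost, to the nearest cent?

$3.06

Cost per mg of vitamin C: broccoli $0.0090, orange $0.0096, bell pepper $0.0099, kale $0.0161, spinach $0.0250.
Take 1 serving of broccoli: +61.0 mg vitamin C for $0.55 (total $0.55, still need 260.0 mg).
Take 3 servings of orange: +219.0 mg vitamin C for $2.10 (total $2.65, still need 41.0 mg).
Take 0.3694 servings of bell pepper: +41.0 mg vitamin C for $0.41 (total $3.06, still need 0.0 mg).
Greedy by cheapest-per-mg is optimal for a single linear constraint, so the minimum cost is $3.06.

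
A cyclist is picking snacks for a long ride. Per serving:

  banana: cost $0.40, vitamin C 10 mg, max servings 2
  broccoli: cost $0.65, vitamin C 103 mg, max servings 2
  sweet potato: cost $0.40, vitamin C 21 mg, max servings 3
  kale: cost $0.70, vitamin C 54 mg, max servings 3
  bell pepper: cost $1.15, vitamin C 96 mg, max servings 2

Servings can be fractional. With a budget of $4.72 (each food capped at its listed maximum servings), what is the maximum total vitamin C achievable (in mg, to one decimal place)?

484.4 mg

Vitamin C per dollar: broccoli 158.5, bell pepper 83.48, kale 77.14, sweet potato 52.5, banana 25.
Take 2 servings of broccoli: spends $1.30, +206.0 mg vitamin C (running total 206.0 mg).
Take 2 servings of bell pepper: spends $2.30, +192.0 mg vitamin C (running total 398.0 mg).
Take 1.6 servings of kale: spends $1.12, +86.4 mg vitamin C (running total 484.4 mg).
Filling greedily by vitamin C-per-dollar is optimal for one linear limit, giving 484.4 mg.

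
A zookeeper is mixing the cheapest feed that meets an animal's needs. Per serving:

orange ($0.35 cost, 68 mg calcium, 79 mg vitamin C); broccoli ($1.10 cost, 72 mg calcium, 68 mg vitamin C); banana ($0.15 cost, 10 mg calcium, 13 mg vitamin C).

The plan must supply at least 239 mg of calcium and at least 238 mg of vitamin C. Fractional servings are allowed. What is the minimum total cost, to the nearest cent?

For a min-cost LP with two ≥-constraints, a basic feasible solution has at most two positive variables.
orange only: max(239/68, 238/79) = 3.515 servings → $1.23.
broccoli only: max(239/72, 238/68) = 3.5 servings → $3.85.
banana only: max(239/10, 238/13) = 23.9 servings → $3.58.
orange + broccoli with both tight: 0.8308 servings and 2.535 servings → $3.08.
orange + banana: intersection lies outside the first quadrant.
broccoli + banana with both tight: 2.84 servings and 3.453 servings → $3.64.
Cheapest feasible corner: $1.23.

$1.23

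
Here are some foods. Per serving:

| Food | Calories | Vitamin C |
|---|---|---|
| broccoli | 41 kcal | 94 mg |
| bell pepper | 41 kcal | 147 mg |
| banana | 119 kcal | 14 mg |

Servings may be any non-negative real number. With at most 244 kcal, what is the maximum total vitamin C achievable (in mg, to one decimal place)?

874.8 mg

Vitamin C per kcal: bell pepper 3.585, broccoli 2.293, banana 0.1176.
With no serving limits, spend the whole calories allowance on bell pepper: 244 kcal / 41 kcal × 147 mg = 874.8 mg.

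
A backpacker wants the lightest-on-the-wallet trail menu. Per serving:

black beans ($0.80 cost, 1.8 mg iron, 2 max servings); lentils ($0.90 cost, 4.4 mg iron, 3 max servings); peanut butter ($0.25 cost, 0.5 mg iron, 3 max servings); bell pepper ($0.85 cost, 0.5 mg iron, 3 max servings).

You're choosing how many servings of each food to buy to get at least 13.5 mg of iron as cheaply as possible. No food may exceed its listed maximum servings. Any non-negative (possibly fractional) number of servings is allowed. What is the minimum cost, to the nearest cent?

$2.83

Cost per mg of iron: lentils $0.2045, black beans $0.4444, peanut butter $0.5000, bell pepper $1.7000.
Take 3 servings of lentils: +13.2 mg iron for $2.70 (total $2.70, still need 0.3 mg).
Take 0.1667 servings of black beans: +0.3 mg iron for $0.13 (total $2.83, still need 0.0 mg).
Greedy by cheapest-per-mg is optimal for a single linear constraint, so the minimum cost is $2.83.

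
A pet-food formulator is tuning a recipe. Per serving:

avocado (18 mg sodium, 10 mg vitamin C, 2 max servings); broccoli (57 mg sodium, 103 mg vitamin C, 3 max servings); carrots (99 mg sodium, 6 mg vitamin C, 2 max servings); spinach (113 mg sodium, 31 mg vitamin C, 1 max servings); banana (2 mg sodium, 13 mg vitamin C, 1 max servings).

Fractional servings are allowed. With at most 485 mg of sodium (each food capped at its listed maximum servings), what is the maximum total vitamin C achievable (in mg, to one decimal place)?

Vitamin C per mg sodium: banana 6.5, broccoli 1.807, avocado 0.5556, spinach 0.2743, carrots 0.06061.
Take 1 serving of banana: uses 2 mg sodium, +13.0 mg vitamin C (running total 13.0 mg).
Take 3 servings of broccoli: uses 171 mg sodium, +309.0 mg vitamin C (running total 322.0 mg).
Take 2 servings of avocado: uses 36 mg sodium, +20.0 mg vitamin C (running total 342.0 mg).
Take 1 serving of spinach: uses 113 mg sodium, +31.0 mg vitamin C (running total 373.0 mg).
Take 1.646 servings of carrots: uses 163 mg sodium, +9.9 mg vitamin C (running total 382.9 mg).
Filling greedily by vitamin C-per-mg sodium is optimal for one linear limit, giving 382.9 mg.

382.9 mg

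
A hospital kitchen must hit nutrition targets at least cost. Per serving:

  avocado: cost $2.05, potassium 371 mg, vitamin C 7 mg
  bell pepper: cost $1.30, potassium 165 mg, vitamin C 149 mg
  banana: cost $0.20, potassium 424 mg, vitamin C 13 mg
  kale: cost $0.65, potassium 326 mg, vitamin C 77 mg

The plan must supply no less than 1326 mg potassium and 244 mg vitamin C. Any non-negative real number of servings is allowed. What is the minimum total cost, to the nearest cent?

$2.13

Check every corner: each single food scaled to meet both minima, and each pair solved so both constraints bind.
avocado only: max(1326/371, 244/7) = 34.86 servings → $71.46.
bell pepper only: max(1326/165, 244/149) = 8.036 servings → $10.45.
banana only: max(1326/424, 244/13) = 18.77 servings → $3.75.
kale only: max(1326/326, 244/77) = 4.067 servings → $2.64.
avocado + bell pepper with both tight: 2.907 servings and 1.501 servings → $7.91.
avocado + banana: intersection lies outside the first quadrant.
avocado + kale with both tight: 0.8582 servings and 3.091 servings → $3.77.
bell pepper + banana with both tight: 1.413 servings and 2.578 servings → $2.35.
bell pepper + kale with both targets exact would need a negative amount; discard.
banana + kale with both tight: 0.794 servings and 3.035 servings → $2.13.
So the least-cost plan costs $2.13.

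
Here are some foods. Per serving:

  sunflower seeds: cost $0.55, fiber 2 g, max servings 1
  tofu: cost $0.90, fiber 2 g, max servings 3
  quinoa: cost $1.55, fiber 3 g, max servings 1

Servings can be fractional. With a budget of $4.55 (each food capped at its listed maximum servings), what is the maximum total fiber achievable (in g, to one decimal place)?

Fiber per dollar: sunflower seeds 3.636, tofu 2.222, quinoa 1.935.
Take 1 serving of sunflower seeds: spends $0.55, +2.0 g fiber (running total 2.0 g).
Take 3 servings of tofu: spends $2.70, +6.0 g fiber (running total 8.0 g).
Take 0.8387 servings of quinoa: spends $1.30, +2.5 g fiber (running total 10.5 g).
Filling greedily by fiber-per-dollar is optimal for one linear limit, giving 10.5 g.

10.5 g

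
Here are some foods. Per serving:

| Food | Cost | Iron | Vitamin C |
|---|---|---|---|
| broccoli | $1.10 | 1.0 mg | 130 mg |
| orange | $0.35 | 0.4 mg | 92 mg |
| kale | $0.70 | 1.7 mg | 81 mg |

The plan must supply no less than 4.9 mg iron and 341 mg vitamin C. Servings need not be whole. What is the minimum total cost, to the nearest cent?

$2.29

Check every corner: each single food scaled to meet both minima, and each pair solved so both constraints bind.
broccoli only: max(4.9/1.0, 341/130) = 4.9 servings → $5.39.
orange only: max(4.9/0.4, 341/92) = 12.25 servings → $4.29.
kale only: max(4.9/1.7, 341/81) = 4.21 servings → $2.95.
broccoli + orange: the both-tight solution has a negative serving — not a feasible corner.
broccoli + kale with both tight: 1.306 servings and 2.114 servings → $2.92.
orange + kale with both tight: 1.474 servings and 2.535 servings → $2.29.
Cheapest feasible corner: $2.29.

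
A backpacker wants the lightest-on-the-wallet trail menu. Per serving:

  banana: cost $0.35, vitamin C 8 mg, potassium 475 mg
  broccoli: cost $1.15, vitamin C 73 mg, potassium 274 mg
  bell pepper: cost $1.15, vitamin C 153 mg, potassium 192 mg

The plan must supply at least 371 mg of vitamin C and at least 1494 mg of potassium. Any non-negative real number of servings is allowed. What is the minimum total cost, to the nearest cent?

$3.43

Check every corner: each single food scaled to meet both minima, and each pair solved so both constraints bind.
banana only: max(371/8, 1494/475) = 46.38 servings → $16.23.
broccoli only: max(371/73, 1494/274) = 5.453 servings → $6.27.
bell pepper only: max(371/153, 1494/192) = 7.781 servings → $8.95.
banana + broccoli with both tight: 0.2281 servings and 5.057 servings → $5.90.
banana + bell pepper with both tight: 2.212 servings and 2.309 servings → $3.43.
broccoli + bell pepper with both targets exact would need a negative amount; discard.
So the least-cost plan costs $3.43.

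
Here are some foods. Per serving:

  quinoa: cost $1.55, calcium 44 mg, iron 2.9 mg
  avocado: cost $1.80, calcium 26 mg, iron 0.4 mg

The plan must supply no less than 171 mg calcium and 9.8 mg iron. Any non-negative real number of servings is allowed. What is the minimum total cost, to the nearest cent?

$6.02

For a min-cost LP with two ≥-constraints, a basic feasible solution has at most two positive variables.
quinoa only: max(171/44, 9.8/2.9) = 3.886 servings → $6.02.
avocado only: max(171/26, 9.8/0.4) = 24.5 servings → $44.10.
quinoa + avocado with both tight: 3.225 servings and 1.119 servings → $7.01.
Cheapest feasible corner: $6.02.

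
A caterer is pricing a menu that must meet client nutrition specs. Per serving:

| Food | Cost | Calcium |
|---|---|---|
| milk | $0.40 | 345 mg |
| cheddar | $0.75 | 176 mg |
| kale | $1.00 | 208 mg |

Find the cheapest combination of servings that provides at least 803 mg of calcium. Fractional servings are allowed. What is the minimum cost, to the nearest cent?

Cost per mg of calcium: milk $0.0012, cheddar $0.0043, kale $0.0048.
With no serving limits, use only milk: 803 mg / 345 mg = 2.328 servings × $0.40 = $0.93.

$0.93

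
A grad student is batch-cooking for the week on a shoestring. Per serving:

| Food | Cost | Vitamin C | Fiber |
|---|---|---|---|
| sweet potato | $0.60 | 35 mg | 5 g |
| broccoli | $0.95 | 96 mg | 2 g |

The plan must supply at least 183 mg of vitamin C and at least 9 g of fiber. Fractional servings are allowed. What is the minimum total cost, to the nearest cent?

$2.12

For a min-cost LP with two ≥-constraints, a basic feasible solution has at most two positive variables.
sweet potato only: max(183/35, 9/5) = 5.229 servings → $3.14.
broccoli only: max(183/96, 9/2) = 4.5 servings → $4.28.
sweet potato + broccoli with both tight: 1.215 servings and 1.463 servings → $2.12.
The minimum over all feasible corners is $2.12.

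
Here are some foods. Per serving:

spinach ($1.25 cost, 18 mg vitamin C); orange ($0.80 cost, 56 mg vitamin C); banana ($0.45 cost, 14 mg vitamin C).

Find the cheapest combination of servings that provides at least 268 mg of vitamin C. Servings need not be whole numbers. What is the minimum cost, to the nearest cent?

$3.83

Cost per mg of vitamin C: orange $0.0143, banana $0.0321, spinach $0.0694.
With no serving limits, use only orange: 268 mg / 56 mg = 4.786 servings × $0.80 = $3.83.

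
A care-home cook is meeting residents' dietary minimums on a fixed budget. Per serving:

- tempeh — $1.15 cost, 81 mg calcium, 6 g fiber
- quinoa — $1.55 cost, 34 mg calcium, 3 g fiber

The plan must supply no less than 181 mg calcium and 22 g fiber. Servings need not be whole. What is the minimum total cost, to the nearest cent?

$4.22

The cheapest plan sits at a corner of the feasible region — with two constraints it uses at most two foods.
tempeh only: max(181/81, 22/6) = 3.667 servings → $4.22.
quinoa only: max(181/34, 22/3) = 7.333 servings → $11.37.
tempeh + quinoa: the both-tight solution has a negative serving — not a feasible corner.
Cheapest feasible corner: $4.22.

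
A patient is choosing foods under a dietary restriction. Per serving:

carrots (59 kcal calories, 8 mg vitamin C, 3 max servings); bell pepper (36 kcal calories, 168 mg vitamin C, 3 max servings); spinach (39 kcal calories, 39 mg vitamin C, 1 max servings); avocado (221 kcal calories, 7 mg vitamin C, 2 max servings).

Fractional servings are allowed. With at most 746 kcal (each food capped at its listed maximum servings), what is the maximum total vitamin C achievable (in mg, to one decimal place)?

Vitamin C per kcal: bell pepper 4.667, spinach 1, carrots 0.1356, avocado 0.03167.
Take 3 servings of bell pepper: uses 108 kcal, +504.0 mg vitamin C (running total 504.0 mg).
Take 1 serving of spinach: uses 39 kcal, +39.0 mg vitamin C (running total 543.0 mg).
Take 3 servings of carrots: uses 177 kcal, +24.0 mg vitamin C (running total 567.0 mg).
Take 1.91 servings of avocado: uses 422 kcal, +13.4 mg vitamin C (running total 580.4 mg).
Filling greedily by vitamin C-per-kcal is optimal for one linear limit, giving 580.4 mg.

580.4 mg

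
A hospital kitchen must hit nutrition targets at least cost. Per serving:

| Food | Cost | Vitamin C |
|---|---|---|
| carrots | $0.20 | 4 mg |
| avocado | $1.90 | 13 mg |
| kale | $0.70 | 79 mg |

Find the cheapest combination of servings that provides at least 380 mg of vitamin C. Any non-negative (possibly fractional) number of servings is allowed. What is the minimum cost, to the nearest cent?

$3.37

Cost per mg of vitamin C: kale $0.0089, carrots $0.0500, avocado $0.1462.
With no serving limits, use only kale: 380 mg / 79 mg = 4.81 servings × $0.70 = $3.37.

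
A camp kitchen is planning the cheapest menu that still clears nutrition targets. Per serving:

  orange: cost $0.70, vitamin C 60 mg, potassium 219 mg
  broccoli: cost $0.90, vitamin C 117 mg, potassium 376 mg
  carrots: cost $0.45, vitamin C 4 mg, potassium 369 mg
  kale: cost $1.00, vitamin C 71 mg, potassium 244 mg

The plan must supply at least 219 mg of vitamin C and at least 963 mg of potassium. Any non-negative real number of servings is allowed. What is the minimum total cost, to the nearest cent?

orange only: max(219/60, 963/219) = 4.397 servings → $3.08.
broccoli only: max(219/117, 963/376) = 2.561 servings → $2.31.
carrots only: max(219/4, 963/369) = 54.75 servings → $24.64.
kale only: max(219/71, 963/244) = 3.947 servings → $3.95.
orange + broccoli with both targets exact would need a negative amount; discard.
orange + carrots with both tight: 3.619 servings and 0.4618 servings → $2.74.
orange + kale with both targets exact would need a negative amount; discard.
broccoli + carrots with both tight: 1.847 servings and 0.7278 servings → $1.99.
broccoli + kale with both targets exact would need a negative amount; discard.
carrots + kale with both tight: 0.5922 servings and 3.051 servings → $3.32.
Cheapest feasible corner: $1.99.

$1.99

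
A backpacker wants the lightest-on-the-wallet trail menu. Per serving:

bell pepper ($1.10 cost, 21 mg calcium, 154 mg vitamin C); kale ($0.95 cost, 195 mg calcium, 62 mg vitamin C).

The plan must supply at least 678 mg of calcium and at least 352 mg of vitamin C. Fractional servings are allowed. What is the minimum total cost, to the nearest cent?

$4.23

bell pepper only: max(678/21, 352/154) = 32.29 servings → $35.51.
kale only: max(678/195, 352/62) = 5.677 servings → $5.39.
bell pepper + kale with both tight: 0.9261 servings and 3.377 servings → $4.23.
So the least-cost plan costs $4.23.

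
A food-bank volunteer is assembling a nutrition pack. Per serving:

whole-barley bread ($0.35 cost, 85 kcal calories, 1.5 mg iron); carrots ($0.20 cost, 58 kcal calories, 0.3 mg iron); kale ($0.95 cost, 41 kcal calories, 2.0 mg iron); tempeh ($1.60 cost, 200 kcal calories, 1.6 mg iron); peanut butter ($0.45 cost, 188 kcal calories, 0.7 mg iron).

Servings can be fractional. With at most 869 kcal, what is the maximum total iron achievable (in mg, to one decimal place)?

Iron per kcal: kale 0.04878, whole-barley bread 0.01765, tempeh 0.008, carrots 0.005172, peanut butter 0.003723.
With no serving limits, spend the whole calories allowance on kale: 869 kcal / 41 kcal × 2.0 mg = 42.4 mg.

42.4 mg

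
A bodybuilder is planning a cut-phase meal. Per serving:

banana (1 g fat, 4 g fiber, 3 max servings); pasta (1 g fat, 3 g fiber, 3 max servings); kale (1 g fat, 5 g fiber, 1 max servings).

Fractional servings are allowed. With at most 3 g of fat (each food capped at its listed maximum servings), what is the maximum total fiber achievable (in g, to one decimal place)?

Fiber per g fat: kale 5, banana 4, pasta 3.
Take 1 serving of kale: uses 1 g fat, +5.0 g fiber (running total 5.0 g).
Take 2 servings of banana: uses 2 g fat, +8.0 g fiber (running total 13.0 g).
Filling greedily by fiber-per-g fat is optimal for one linear limit, giving 13.0 g.

13.0 g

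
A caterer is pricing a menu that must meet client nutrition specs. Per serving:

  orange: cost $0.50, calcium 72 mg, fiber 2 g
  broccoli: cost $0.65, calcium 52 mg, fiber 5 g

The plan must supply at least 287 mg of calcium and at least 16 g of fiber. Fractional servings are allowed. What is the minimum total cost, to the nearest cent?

$2.65

The cheapest plan sits at a corner of the feasible region — with two constraints it uses at most two foods.
orange only: max(287/72, 16/2) = 8 servings → $4.00.
broccoli only: max(287/52, 16/5) = 5.519 servings → $3.59.
orange + broccoli with both tight: 2.355 servings and 2.258 servings → $2.65.
Cheapest feasible corner: $2.65.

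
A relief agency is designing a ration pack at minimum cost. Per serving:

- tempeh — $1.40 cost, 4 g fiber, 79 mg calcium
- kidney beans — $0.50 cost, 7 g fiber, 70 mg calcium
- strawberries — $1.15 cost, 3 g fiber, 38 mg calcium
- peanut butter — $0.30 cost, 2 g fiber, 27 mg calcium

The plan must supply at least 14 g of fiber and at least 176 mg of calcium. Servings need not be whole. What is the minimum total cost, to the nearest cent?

tempeh only: max(14/4, 176/79) = 3.5 servings → $4.90.
kidney beans only: max(14/7, 176/70) = 2.514 servings → $1.26.
strawberries only: max(14/3, 176/38) = 4.667 servings → $5.37.
peanut butter only: max(14/2, 176/27) = 7 servings → $2.10.
tempeh + kidney beans with both tight: 0.9231 servings and 1.473 servings → $2.03.
tempeh + strawberries: intersection lies outside the first quadrant.
tempeh + peanut butter: the both-tight solution has a negative serving — not a feasible corner.
kidney beans + strawberries with both tight: 0.07143 servings and 4.5 servings → $5.21.
kidney beans + peanut butter with both tight: 0.5306 servings and 5.143 servings → $1.81.
strawberries + peanut butter: intersection lies outside the first quadrant.
The minimum over all feasible corners is $1.26.

$1.26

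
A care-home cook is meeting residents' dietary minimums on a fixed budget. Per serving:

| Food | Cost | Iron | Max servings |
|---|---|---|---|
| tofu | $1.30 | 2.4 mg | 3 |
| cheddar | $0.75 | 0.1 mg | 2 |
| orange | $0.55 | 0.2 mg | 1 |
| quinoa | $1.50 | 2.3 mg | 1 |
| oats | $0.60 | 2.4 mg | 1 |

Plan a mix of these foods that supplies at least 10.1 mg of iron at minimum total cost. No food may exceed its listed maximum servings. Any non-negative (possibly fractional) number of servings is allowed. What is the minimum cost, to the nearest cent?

$4.83

Cost per mg of iron: oats $0.2500, tofu $0.5417, quinoa $0.6522, orange $2.7500, cheddar $7.5000.
Take 1 serving of oats: +2.4 mg iron for $0.60 (total $0.60, still need 7.7 mg).
Take 3 servings of tofu: +7.2 mg iron for $3.90 (total $4.50, still need 0.5 mg).
Take 0.2174 servings of quinoa: +0.5 mg iron for $0.33 (total $4.83, still need 0.0 mg).
Filling from the cheapest source first is optimal under one linear minimum: $4.83.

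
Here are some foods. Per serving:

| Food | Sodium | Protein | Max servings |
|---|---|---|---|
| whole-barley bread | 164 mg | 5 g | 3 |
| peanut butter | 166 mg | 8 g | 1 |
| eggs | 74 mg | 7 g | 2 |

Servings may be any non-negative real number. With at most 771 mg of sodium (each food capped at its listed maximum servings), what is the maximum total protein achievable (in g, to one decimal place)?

Protein per mg sodium: eggs 0.09459, peanut butter 0.04819, whole-barley bread 0.03049.
Take 2 servings of eggs: uses 148 mg sodium, +14.0 g protein (running total 14.0 g).
Take 1 serving of peanut butter: uses 166 mg sodium, +8.0 g protein (running total 22.0 g).
Take 2.787 servings of whole-barley bread: uses 457 mg sodium, +13.9 g protein (running total 35.9 g).
Greedy by best ratio exhausts the sodium allowance optimally: 35.9 g.

35.9 g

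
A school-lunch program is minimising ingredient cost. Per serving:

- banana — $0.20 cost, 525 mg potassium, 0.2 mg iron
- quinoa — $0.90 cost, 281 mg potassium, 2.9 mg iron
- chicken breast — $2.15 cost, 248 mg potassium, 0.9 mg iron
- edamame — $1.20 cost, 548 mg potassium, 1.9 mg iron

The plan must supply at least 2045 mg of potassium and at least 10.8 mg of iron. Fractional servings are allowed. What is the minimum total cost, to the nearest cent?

$3.62

A basic optimal solution has at most two foods positive. Try each food alone and each pair with both targets met exactly.
banana only: max(2045/525, 10.8/0.2) = 54 servings → $10.80.
quinoa only: max(2045/281, 10.8/2.9) = 7.278 servings → $6.55.
chicken breast only: max(2045/248, 10.8/0.9) = 12 servings → $25.80.
edamame only: max(2045/548, 10.8/1.9) = 5.684 servings → $6.82.
banana + quinoa with both tight: 1.975 servings and 3.588 servings → $3.62.
banana + chicken breast: the both-tight solution has a negative serving — not a feasible corner.
banana + edamame: the both-tight solution has a negative serving — not a feasible corner.
quinoa + chicken breast with both tight: 1.797 servings and 6.21 servings → $14.97.
quinoa + edamame with both tight: 1.926 servings and 2.744 servings → $5.03.
chicken breast + edamame: intersection lies outside the first quadrant.
Cheapest feasible corner: $3.62.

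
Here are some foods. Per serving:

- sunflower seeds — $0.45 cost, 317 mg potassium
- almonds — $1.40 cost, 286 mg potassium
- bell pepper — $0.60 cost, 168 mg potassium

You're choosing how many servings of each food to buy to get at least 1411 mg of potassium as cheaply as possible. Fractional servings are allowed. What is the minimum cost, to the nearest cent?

Cost per mg of potassium: sunflower seeds $0.0014, bell pepper $0.0036, almonds $0.0049.
With no serving limits, use only sunflower seeds: 1411 mg / 317 mg = 4.451 servings × $0.45 = $2.00.

$2.00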